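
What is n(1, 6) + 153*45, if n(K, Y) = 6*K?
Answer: 6891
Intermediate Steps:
n(1, 6) + 153*45 = 6*1 + 153*45 = 6 + 6885 = 6891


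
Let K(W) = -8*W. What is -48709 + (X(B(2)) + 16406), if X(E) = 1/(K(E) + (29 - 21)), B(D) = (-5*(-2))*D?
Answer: -4910057/152 ≈ -32303.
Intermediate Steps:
B(D) = 10*D
X(E) = 1/(8 - 8*E) (X(E) = 1/(-8*E + (29 - 21)) = 1/(-8*E + 8) = 1/(8 - 8*E))
-48709 + (X(B(2)) + 16406) = -48709 + (-1/(-8 + 8*(10*2)) + 16406) = -48709 + (-1/(-8 + 8*20) + 16406) = -48709 + (-1/(-8 + 160) + 16406) = -48709 + (-1/152 + 16406) = -48709 + 2493711/152 = -4910057/152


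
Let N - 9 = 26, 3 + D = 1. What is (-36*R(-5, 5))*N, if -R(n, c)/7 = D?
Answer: -17640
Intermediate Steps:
D = -2 (D = -3 + 1 = -2)
N = 35 (N = 9 + 26 = 35)
R(n, c) = 14 (R(n, c) = -7*(-2) = 14)
(-36*R(-5, 5))*N = -36*14*35 = -504*35 = -17640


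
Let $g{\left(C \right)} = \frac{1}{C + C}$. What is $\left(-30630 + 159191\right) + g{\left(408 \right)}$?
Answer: $\frac{104905777}{816} \approx 1.2856 \cdot 10^{5}$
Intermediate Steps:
$g{\left(C \right)} = \frac{1}{2 C}$
$\left(-30630 + 159191\right) + g{\left(408 \right)} = \left(-30630 + 159191\right) + \frac{1}{2 \cdot 408} = 128561 + \frac{1}{2} \cdot \frac{1}{408} = 128561 + \frac{1}{816} = \frac{104905777}{816}$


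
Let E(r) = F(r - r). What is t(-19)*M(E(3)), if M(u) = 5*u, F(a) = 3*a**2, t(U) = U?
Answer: 0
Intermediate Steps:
E(r) = 0 (E(r) = 3*(r - r)**2 = 3*0**2 = 3*0 = 0)
t(-19)*M(E(3)) = -95*0 = -19*0 = 0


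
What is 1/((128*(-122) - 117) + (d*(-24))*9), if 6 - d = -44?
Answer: -1/26533 ≈ -3.7689e-5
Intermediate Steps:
d = 50 (d = 6 - 1*(-44) = 6 + 44 = 50)
1/((128*(-122) - 117) + (d*(-24))*9) = 1/((128*(-122) - 117) + (50*(-24))*9) = 1/((-15616 - 117) - 1200*9) = 1/(-15733 - 10800) = 1/(-26533) = -1/26533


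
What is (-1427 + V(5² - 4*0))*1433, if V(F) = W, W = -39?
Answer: -2100778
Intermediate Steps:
V(F) = -39
(-1427 + V(5² - 4*0))*1433 = (-1427 - 39)*1433 = -1466*1433 = -2100778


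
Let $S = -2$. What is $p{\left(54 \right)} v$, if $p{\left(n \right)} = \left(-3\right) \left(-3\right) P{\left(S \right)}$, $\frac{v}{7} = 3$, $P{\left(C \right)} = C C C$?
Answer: $-1512$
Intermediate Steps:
$P{\left(C \right)} = C^{3}$ ($P{\left(C \right)} = C^{2} C = C^{3}$)
$v = 21$ ($v = 7 \cdot 3 = 21$)
$p{\left(n \right)} = -72$ ($p{\left(n \right)} = \left(-3\right) \left(-3\right) \left(-2\right)^{3} = 9 \left(-8\right) = -72$)
$p{\left(54 \right)} v = \left(-72\right) 21 = -1512$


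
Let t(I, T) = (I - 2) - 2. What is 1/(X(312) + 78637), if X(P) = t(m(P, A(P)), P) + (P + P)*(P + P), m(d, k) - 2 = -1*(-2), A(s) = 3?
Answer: 1/468013 ≈ 2.1367e-6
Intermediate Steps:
m(d, k) = 4 (m(d, k) = 2 - 1*(-2) = 2 + 2 = 4)
t(I, T) = -4 + I (t(I, T) = (-2 + I) - 2 = -4 + I)
X(P) = 4*P² (X(P) = (-4 + 4) + (P + P)*(P + P) = 0 + (2*P)*(2*P) = 0 + 4*P² = 4*P²)
1/(X(312) + 78637) = 1/(4*312² + 78637) = 1/(4*97344 + 78637) = 1/(389376 + 78637) = 1/468013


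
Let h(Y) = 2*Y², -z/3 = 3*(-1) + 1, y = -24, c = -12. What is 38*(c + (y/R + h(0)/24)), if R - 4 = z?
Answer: -2736/5 ≈ -547.20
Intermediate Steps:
z = 6 (z = -3*(3*(-1) + 1) = -3*(-3 + 1) = -3*(-2) = 6)
R = 10 (R = 4 + 6 = 10)
38*(c + (y/R + h(0)/24)) = 38*(-12 + (-24/10 + (2*0²)/24)) = 38*(-12 + (-24*⅒ + (2*0)*(1/24))) = 38*(-12 + (-12/5 + 0*(1/24))) = 38*(-12 + (-12/5 + 0)) = 38*(-12 - 12/5) = 38*(-72/5) = -2736/5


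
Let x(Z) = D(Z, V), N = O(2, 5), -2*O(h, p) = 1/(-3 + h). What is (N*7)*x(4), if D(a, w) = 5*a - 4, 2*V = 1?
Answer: 56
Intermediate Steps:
O(h, p) = -1/(2*(-3 + h))
N = ½ (N = -1/(-6 + 2*2) = -1/(-6 + 4) = -1/(-2) = -1*(-½) = ½ ≈ 0.50000)
V = ½ (V = (½)*1 = ½ ≈ 0.50000)
D(a, w) = -4 + 5*a
x(Z) = -4 + 5*Z
(N*7)*x(4) = ((½)*7)*(-4 + 5*4) = 7*(-4 + 20)/2 = (7/2)*16 = 56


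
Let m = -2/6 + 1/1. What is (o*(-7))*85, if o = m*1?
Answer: -1190/3 ≈ -396.67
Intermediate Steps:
m = ⅔ (m = -2*⅙ + 1*1 = -⅓ + 1 = ⅔ ≈ 0.66667)
o = ⅔ (o = (⅔)*1 = ⅔ ≈ 0.66667)
(o*(-7))*85 = ((⅔)*(-7))*85 = -14/3*85 = -1190/3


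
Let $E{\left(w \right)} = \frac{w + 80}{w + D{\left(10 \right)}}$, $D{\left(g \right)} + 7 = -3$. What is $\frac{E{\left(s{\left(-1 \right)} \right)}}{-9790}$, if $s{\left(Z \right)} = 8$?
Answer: $\frac{2}{445} \approx 0.0044944$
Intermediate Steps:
$D{\left(g \right)} = -10$ ($D{\left(g \right)} = -7 - 3 = -10$)
$E{\left(w \right)} = \frac{80 + w}{-10 + w}$ ($E{\left(w \right)} = \frac{w + 80}{w - 10} = \frac{80 + w}{-10 + w}$)
$\frac{E{\left(s{\left(-1 \right)} \right)}}{-9790} = \frac{\frac{1}{-10 + 8} \left(80 + 8\right)}{-9790} = \frac{1}{-2} \cdot 88 \left(- \frac{1}{9790}\right) = \left(- \frac{1}{2}\right) 88 \left(- \frac{1}{9790}\right) = \left(-44\right) \left(- \frac{1}{9790}\right) = \frac{2}{445}$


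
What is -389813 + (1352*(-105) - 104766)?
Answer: -636539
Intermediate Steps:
-389813 + (1352*(-105) - 104766) = -389813 + (-141960 - 104766) = -389813 - 246726 = -636539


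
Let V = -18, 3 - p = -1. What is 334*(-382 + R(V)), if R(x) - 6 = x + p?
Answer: -130260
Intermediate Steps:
p = 4 (p = 3 - 1*(-1) = 3 + 1 = 4)
R(x) = 10 + x (R(x) = 6 + (x + 4) = 6 + (4 + x) = 10 + x)
334*(-382 + R(V)) = 334*(-382 + (10 - 18)) = 334*(-382 - 8) = 334*(-390) = -130260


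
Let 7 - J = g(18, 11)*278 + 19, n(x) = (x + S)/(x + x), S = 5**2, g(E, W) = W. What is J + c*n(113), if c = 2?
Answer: -346772/113 ≈ -3068.8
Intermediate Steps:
S = 25
n(x) = (25 + x)/(2*x) (n(x) = (x + 25)/(x + x) = (25 + x)/((2*x)) = (25 + x)*(1/(2*x)) = (25 + x)/(2*x))
J = -3070 (J = 7 - (11*278 + 19) = 7 - (3058 + 19) = 7 - 1*3077 = 7 - 3077 = -3070)
J + c*n(113) = -3070 + 2*((1/2)*(25 + 113)/113) = -3070 + 2*((1/2)*(1/113)*138) = -3070 + 2*(69/113) = -3070 + 138/113 = -346772/113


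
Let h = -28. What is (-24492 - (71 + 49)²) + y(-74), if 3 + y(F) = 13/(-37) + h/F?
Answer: -1439114/37 ≈ -38895.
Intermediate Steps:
y(F) = -124/37 - 28/F (y(F) = -3 + (13/(-37) - 28/F) = -3 + (13*(-1/37) - 28/F) = -3 + (-13/37 - 28/F) = -124/37 - 28/F)
(-24492 - (71 + 49)²) + y(-74) = (-24492 - (71 + 49)²) + (-124/37 - 28/(-74)) = (-24492 - 1*120²) + (-124/37 - 28*(-1/74)) = (-24492 - 1*14400) + (-124/37 + 14/37) = (-24492 - 14400) - 110/37 = -38892 - 110/37 = -1439114/37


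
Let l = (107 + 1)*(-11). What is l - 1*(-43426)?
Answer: 42238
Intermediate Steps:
l = -1188 (l = 108*(-11) = -1188)
l - 1*(-43426) = -1188 - 1*(-43426) = -1188 + 43426 = 42238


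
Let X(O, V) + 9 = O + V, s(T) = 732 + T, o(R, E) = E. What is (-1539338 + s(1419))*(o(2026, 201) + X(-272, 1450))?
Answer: -2105946190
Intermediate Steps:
X(O, V) = -9 + O + V (X(O, V) = -9 + (O + V) = -9 + O + V)
(-1539338 + s(1419))*(o(2026, 201) + X(-272, 1450)) = (-1539338 + (732 + 1419))*(201 + (-9 - 272 + 1450)) = (-1539338 + 2151)*(201 + 1169) = -1537187*1370 = -2105946190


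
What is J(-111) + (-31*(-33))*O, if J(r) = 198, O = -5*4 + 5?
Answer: -15147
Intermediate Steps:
O = -15 (O = -20 + 5 = -15)
J(-111) + (-31*(-33))*O = 198 - 31*(-33)*(-15) = 198 + 1023*(-15) = 198 - 15345 = -15147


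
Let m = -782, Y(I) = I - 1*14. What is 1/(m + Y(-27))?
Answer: -1/823 ≈ -0.0012151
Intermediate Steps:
Y(I) = -14 + I (Y(I) = I - 14 = -14 + I)
1/(m + Y(-27)) = 1/(-782 + (-14 - 27)) = 1/(-782 - 41) = 1/(-823) = -1/823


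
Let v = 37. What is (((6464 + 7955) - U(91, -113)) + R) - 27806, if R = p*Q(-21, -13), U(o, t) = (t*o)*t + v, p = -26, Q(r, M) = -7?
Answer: -1175221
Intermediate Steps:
U(o, t) = 37 + o*t**2 (U(o, t) = (t*o)*t + 37 = (o*t)*t + 37 = o*t**2 + 37 = 37 + o*t**2)
R = 182 (R = -26*(-7) = 182)
(((6464 + 7955) - U(91, -113)) + R) - 27806 = (((6464 + 7955) - (37 + 91*(-113)**2)) + 182) - 27806 = ((14419 - (37 + 91*12769)) + 182) - 27806 = ((14419 - (37 + 1161979)) + 182) - 27806 = ((14419 - 1*1162016) + 182) - 27806 = ((14419 - 1162016) + 182) - 27806 = (-1147597 + 182) - 27806 = -1147415 - 27806 = -1175221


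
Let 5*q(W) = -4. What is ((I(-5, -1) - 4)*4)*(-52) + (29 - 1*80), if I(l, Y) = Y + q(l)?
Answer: 5777/5 ≈ 1155.4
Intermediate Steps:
q(W) = -4/5 (q(W) = (1/5)*(-4) = -4/5)
I(l, Y) = -4/5 + Y (I(l, Y) = Y - 4/5 = -4/5 + Y)
((I(-5, -1) - 4)*4)*(-52) + (29 - 1*80) = (((-4/5 - 1) - 4)*4)*(-52) + (29 - 1*80) = ((-9/5 - 4)*4)*(-52) + (29 - 80) = -29/5*4*(-52) - 51 = -116/5*(-52) - 51 = 6032/5 - 51 = 5777/5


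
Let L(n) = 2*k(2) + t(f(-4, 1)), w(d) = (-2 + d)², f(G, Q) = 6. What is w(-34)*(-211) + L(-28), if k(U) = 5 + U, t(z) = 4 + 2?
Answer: -273436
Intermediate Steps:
t(z) = 6
L(n) = 20 (L(n) = 2*(5 + 2) + 6 = 2*7 + 6 = 14 + 6 = 20)
w(-34)*(-211) + L(-28) = (-2 - 34)²*(-211) + 20 = (-36)²*(-211) + 20 = 1296*(-211) + 20 = -273456 + 20 = -273436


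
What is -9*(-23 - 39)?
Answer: 558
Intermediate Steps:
-9*(-23 - 39) = -9*(-62) = 558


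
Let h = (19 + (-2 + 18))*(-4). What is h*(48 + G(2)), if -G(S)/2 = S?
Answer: -6160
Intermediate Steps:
G(S) = -2*S
h = -140 (h = (19 + 16)*(-4) = 35*(-4) = -140)
h*(48 + G(2)) = -140*(48 - 2*2) = -140*(48 - 4) = -140*44 = -6160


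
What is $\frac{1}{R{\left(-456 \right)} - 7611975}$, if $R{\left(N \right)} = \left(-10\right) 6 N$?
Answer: $- \frac{1}{7584615} \approx -1.3185 \cdot 10^{-7}$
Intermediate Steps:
$R{\left(N \right)} = - 60 N$
$\frac{1}{R{\left(-456 \right)} - 7611975} = \frac{1}{\left(-60\right) \left(-456\right) - 7611975} = \frac{1}{27360 - 7611975} = \frac{1}{-7584615} = - \frac{1}{7584615}$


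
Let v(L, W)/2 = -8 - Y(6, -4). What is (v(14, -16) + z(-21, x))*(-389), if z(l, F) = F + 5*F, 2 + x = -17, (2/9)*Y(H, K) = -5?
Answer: 33065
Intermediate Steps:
Y(H, K) = -45/2 (Y(H, K) = (9/2)*(-5) = -45/2)
x = -19 (x = -2 - 17 = -19)
z(l, F) = 6*F
v(L, W) = 29 (v(L, W) = 2*(-8 - 1*(-45/2)) = 2*(-8 + 45/2) = 2*(29/2) = 29)
(v(14, -16) + z(-21, x))*(-389) = (29 + 6*(-19))*(-389) = (29 - 114)*(-389) = -85*(-389) = 33065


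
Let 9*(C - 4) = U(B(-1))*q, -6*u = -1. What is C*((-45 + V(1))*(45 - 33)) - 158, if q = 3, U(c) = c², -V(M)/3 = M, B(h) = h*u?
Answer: -7402/3 ≈ -2467.3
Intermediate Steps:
u = ⅙ (u = -⅙*(-1) = ⅙ ≈ 0.16667)
B(h) = h/6 (B(h) = h*(⅙) = h/6)
V(M) = -3*M
C = 433/108 (C = 4 + (((⅙)*(-1))²*3)/9 = 4 + ((-⅙)²*3)/9 = 4 + ((1/36)*3)/9 = 4 + (⅑)*(1/12) = 4 + 1/108 = 433/108 ≈ 4.0093)
C*((-45 + V(1))*(45 - 33)) - 158 = 433*((-45 - 3*1)*(45 - 33))/108 - 158 = 433*((-45 - 3)*12)/108 - 158 = 433*(-48*12)/108 - 158 = (433/108)*(-576) - 158 = -6928/3 - 158 = -7402/3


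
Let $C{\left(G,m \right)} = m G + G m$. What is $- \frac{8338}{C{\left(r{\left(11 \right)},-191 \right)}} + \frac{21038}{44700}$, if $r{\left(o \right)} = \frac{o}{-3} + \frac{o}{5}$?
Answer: $- \frac{30760373}{2134425} \approx -14.412$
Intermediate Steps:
$r{\left(o \right)} = - \frac{2 o}{15}$ ($r{\left(o \right)} = o \left(- \frac{1}{3}\right) + o \frac{1}{5} = - \frac{o}{3} + \frac{o}{5} = - \frac{2 o}{15}$)
$C{\left(G,m \right)} = 2 G m$ ($C{\left(G,m \right)} = G m + G m = 2 G m$)
$- \frac{8338}{C{\left(r{\left(11 \right)},-191 \right)}} + \frac{21038}{44700} = - \frac{8338}{2 \left(\left(- \frac{2}{15}\right) 11\right) \left(-191\right)} + \frac{21038}{44700} = - \frac{8338}{2 \left(- \frac{22}{15}\right) \left(-191\right)} + 21038 \cdot \frac{1}{44700} = - \frac{8338}{\frac{8404}{15}} + \frac{10519}{22350} = \left(-8338\right) \frac{15}{8404} + \frac{10519}{22350} = - \frac{5685}{382} + \frac{10519}{22350} = - \frac{30760373}{2134425}$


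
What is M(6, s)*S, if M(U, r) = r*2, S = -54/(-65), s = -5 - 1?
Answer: -648/65 ≈ -9.9692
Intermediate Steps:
s = -6
S = 54/65 (S = -54*(-1/65) = 54/65 ≈ 0.83077)
M(U, r) = 2*r
M(6, s)*S = (2*(-6))*(54/65) = -12*54/65 = -648/65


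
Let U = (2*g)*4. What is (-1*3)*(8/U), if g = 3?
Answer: -1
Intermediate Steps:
U = 24 (U = (2*3)*4 = 6*4 = 24)
(-1*3)*(8/U) = (-1*3)*(8/24) = -24/24 = -3*⅓ = -1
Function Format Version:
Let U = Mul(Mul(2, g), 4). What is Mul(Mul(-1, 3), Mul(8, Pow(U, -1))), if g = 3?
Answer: -1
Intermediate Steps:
U = 24 (U = Mul(Mul(2, 3), 4) = Mul(6, 4) = 24)
Mul(Mul(-1, 3), Mul(8, Pow(U, -1))) = Mul(Mul(-1, 3), Mul(8, Pow(24, -1))) = Mul(-3, Mul(8, Rational(1, 24))) = Mul(-3, Rational(1, 3)) = -1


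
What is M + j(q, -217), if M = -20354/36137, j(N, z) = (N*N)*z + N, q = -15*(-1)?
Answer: -1763867324/36137 ≈ -48811.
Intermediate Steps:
q = 15
j(N, z) = N + z*N**2 (j(N, z) = N**2*z + N = z*N**2 + N = N + z*N**2)
M = -20354/36137 (M = -20354*1/36137 = -20354/36137 ≈ -0.56325)
M + j(q, -217) = -20354/36137 + 15*(1 + 15*(-217)) = -20354/36137 + 15*(1 - 3255) = -20354/36137 + 15*(-3254) = -20354/36137 - 48810 = -1763867324/36137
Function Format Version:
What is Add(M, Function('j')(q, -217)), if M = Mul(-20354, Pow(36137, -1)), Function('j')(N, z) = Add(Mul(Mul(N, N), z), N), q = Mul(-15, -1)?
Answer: Rational(-1763867324, 36137) ≈ -48811.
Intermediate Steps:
q = 15
Function('j')(N, z) = Add(N, Mul(z, Pow(N, 2))) (Function('j')(N, z) = Add(Mul(Pow(N, 2), z), N) = Add(Mul(z, Pow(N, 2)), N) = Add(N, Mul(z, Pow(N, 2))))
M = Rational(-20354, 36137) (M = Mul(-20354, Rational(1, 36137)) = Rational(-20354, 36137) ≈ -0.56325)
Add(M, Function('j')(q, -217)) = Add(Rational(-20354, 36137), Mul(15, Add(1, Mul(15, -217)))) = Add(Rational(-20354, 36137), Mul(15, Add(1, -3255))) = Add(Rational(-20354, 36137), Mul(15, -3254)) = Add(Rational(-20354, 36137), -48810) = Rational(-1763867324, 36137)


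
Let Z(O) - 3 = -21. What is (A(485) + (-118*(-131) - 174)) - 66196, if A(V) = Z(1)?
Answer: -50930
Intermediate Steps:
Z(O) = -18 (Z(O) = 3 - 21 = -18)
A(V) = -18
(A(485) + (-118*(-131) - 174)) - 66196 = (-18 + (-118*(-131) - 174)) - 66196 = (-18 + (15458 - 174)) - 66196 = (-18 + 15284) - 66196 = 15266 - 66196 = -50930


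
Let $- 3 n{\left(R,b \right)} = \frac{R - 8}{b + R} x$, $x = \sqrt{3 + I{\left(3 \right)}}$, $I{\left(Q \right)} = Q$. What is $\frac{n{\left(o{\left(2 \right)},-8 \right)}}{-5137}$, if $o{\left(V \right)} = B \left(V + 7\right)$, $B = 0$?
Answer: $\frac{\sqrt{6}}{15411} \approx 0.00015894$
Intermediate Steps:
$x = \sqrt{6}$ ($x = \sqrt{3 + 3} = \sqrt{6} \approx 2.4495$)
$o{\left(V \right)} = 0$ ($o{\left(V \right)} = 0 \left(V + 7\right) = 0 \left(7 + V\right) = 0$)
$n{\left(R,b \right)} = - \frac{\sqrt{6} \left(-8 + R\right)}{3 \left(R + b\right)}$ ($n{\left(R,b \right)} = - \frac{\frac{R - 8}{b + R} \sqrt{6}}{3} = - \frac{\frac{-8 + R}{R + b} \sqrt{6}}{3} = - \frac{\sqrt{6} \frac{1}{R + b} \left(-8 + R\right)}{3} = - \frac{\sqrt{6} \left(-8 + R\right)}{3 \left(R + b\right)}$)
$\frac{n{\left(o{\left(2 \right)},-8 \right)}}{-5137} = \frac{\frac{1}{3} \sqrt{6} \frac{1}{0 - 8} \left(8 - 0\right)}{-5137} = \frac{\sqrt{6} \left(8 + 0\right)}{3 \left(-8\right)} \left(- \frac{1}{5137}\right) = \frac{1}{3} \sqrt{6} \left(- \frac{1}{8}\right) 8 \left(- \frac{1}{5137}\right) = - \frac{\sqrt{6}}{3} \left(- \frac{1}{5137}\right) = \frac{\sqrt{6}}{15411}$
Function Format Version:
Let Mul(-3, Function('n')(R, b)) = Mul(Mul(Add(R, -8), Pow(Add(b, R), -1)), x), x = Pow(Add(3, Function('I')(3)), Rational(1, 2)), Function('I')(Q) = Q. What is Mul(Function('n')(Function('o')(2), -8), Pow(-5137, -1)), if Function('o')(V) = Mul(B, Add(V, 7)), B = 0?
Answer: Mul(Rational(1, 15411), Pow(6, Rational(1, 2))) ≈ 0.00015894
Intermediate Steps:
x = Pow(6, Rational(1, 2)) (x = Pow(Add(3, 3), Rational(1, 2)) = Pow(6, Rational(1, 2)) ≈ 2.4495)
Function('o')(V) = 0 (Function('o')(V) = Mul(0, Add(V, 7)) = Mul(0, Add(7, V)) = 0)
Function('n')(R, b) = Mul(Rational(-1, 3), Pow(6, Rational(1, 2)), Pow(Add(R, b), -1), Add(-8, R)) (Function('n')(R, b) = Mul(Rational(-1, 3), Mul(Mul(Add(R, -8), Pow(Add(b, R), -1)), Pow(6, Rational(1, 2)))) = Mul(Rational(-1, 3), Mul(Mul(Add(-8, R), Pow(Add(R, b), -1)), Pow(6, Rational(1, 2)))) = Mul(Rational(-1, 3), Mul(Mul(Pow(Add(R, b), -1), Add(-8, R)), Pow(6, Rational(1, 2)))) = Mul(Rational(-1, 3), Mul(Pow(6, Rational(1, 2)), Pow(Add(R, b), -1), Add(-8, R))) = Mul(Rational(-1, 3), Pow(6, Rational(1, 2)), Pow(Add(R, b), -1), Add(-8, R)))
Mul(Function('n')(Function('o')(2), -8), Pow(-5137, -1)) = Mul(Mul(Rational(1, 3), Pow(6, Rational(1, 2)), Pow(Add(0, -8), -1), Add(8, Mul(-1, 0))), Pow(-5137, -1)) = Mul(Mul(Rational(1, 3), Pow(6, Rational(1, 2)), Pow(-8, -1), Add(8, 0)), Rational(-1, 5137)) = Mul(Mul(Rational(1, 3), Pow(6, Rational(1, 2)), Rational(-1, 8), 8), Rational(-1, 5137)) = Mul(Mul(Rational(-1, 3), Pow(6, Rational(1, 2))), Rational(-1, 5137)) = Mul(Rational(1, 15411), Pow(6, Rational(1, 2)))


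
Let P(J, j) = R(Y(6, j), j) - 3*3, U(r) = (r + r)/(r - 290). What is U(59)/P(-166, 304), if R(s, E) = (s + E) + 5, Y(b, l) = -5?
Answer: -2/1155 ≈ -0.0017316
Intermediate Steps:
R(s, E) = 5 + E + s (R(s, E) = (E + s) + 5 = 5 + E + s)
U(r) = 2*r/(-290 + r) (U(r) = (2*r)/(-290 + r) = 2*r/(-290 + r))
P(J, j) = -9 + j (P(J, j) = (5 + j - 5) - 3*3 = j - 9 = -9 + j)
U(59)/P(-166, 304) = (2*59/(-290 + 59))/(-9 + 304) = (2*59/(-231))/295 = (2*59*(-1/231))*(1/295) = -118/231*1/295 = -2/1155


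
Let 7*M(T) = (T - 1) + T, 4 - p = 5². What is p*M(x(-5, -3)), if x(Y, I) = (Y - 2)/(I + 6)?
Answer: 17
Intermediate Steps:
x(Y, I) = (-2 + Y)/(6 + I)
p = -21 (p = 4 - 1*5² = 4 - 1*25 = 4 - 25 = -21)
M(T) = -⅐ + 2*T/7 (M(T) = ((T - 1) + T)/7 = ((-1 + T) + T)/7 = (-1 + 2*T)/7 = -⅐ + 2*T/7)
p*M(x(-5, -3)) = -21*(-⅐ + 2*((-2 - 5)/(6 - 3))/7) = -21*(-⅐ + 2*(-7/3)/7) = -21*(-⅐ + 2*((⅓)*(-7))/7) = -21*(-⅐ + (2/7)*(-7/3)) = -21*(-⅐ - ⅔) = -21*(-17/21) = 17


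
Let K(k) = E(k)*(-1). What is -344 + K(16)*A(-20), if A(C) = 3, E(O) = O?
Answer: -392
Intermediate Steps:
K(k) = -k (K(k) = k*(-1) = -k)
-344 + K(16)*A(-20) = -344 - 1*16*3 = -344 - 16*3 = -344 - 48 = -392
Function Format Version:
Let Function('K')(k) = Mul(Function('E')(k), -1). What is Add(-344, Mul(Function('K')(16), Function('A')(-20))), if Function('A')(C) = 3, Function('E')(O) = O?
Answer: -392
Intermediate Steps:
Function('K')(k) = Mul(-1, k) (Function('K')(k) = Mul(k, -1) = Mul(-1, k))
Add(-344, Mul(Function('K')(16), Function('A')(-20))) = Add(-344, Mul(Mul(-1, 16), 3)) = Add(-344, Mul(-16, 3)) = Add(-344, -48) = -392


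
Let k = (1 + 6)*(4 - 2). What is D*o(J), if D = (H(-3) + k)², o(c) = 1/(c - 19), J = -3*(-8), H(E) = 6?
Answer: 80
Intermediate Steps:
k = 14 (k = 7*2 = 14)
J = 24
o(c) = 1/(-19 + c)
D = 400 (D = (6 + 14)² = 20² = 400)
D*o(J) = 400/(-19 + 24) = 400/5 = 400*(⅕) = 80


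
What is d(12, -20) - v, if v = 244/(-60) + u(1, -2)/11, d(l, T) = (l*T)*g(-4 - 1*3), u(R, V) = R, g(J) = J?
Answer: 277856/165 ≈ 1684.0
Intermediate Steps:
d(l, T) = -7*T*l (d(l, T) = (l*T)*(-4 - 1*3) = (T*l)*(-4 - 3) = (T*l)*(-7) = -7*T*l)
v = -656/165 (v = 244/(-60) + 1/11 = 244*(-1/60) + 1*(1/11) = -61/15 + 1/11 = -656/165 ≈ -3.9758)
d(12, -20) - v = -7*(-20)*12 - 1*(-656/165) = 1680 + 656/165 = 277856/165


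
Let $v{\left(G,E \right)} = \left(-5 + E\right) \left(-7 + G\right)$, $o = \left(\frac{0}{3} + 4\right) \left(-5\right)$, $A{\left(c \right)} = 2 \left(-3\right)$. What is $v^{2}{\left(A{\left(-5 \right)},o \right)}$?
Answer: $105625$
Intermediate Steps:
$A{\left(c \right)} = -6$
$o = -20$ ($o = \left(0 \cdot \frac{1}{3} + 4\right) \left(-5\right) = \left(0 + 4\right) \left(-5\right) = 4 \left(-5\right) = -20$)
$v{\left(G,E \right)} = \left(-7 + G\right) \left(-5 + E\right)$
$v^{2}{\left(A{\left(-5 \right)},o \right)} = \left(35 - -140 - -30 - -120\right)^{2} = \left(35 + 140 + 30 + 120\right)^{2} = 325^{2} = 105625$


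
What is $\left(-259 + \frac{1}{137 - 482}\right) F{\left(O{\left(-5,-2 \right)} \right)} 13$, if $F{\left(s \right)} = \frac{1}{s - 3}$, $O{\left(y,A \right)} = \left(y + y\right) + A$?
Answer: $\frac{1161628}{5175} \approx 224.47$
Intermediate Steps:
$O{\left(y,A \right)} = A + 2 y$ ($O{\left(y,A \right)} = 2 y + A = A + 2 y$)
$F{\left(s \right)} = \frac{1}{-3 + s}$
$\left(-259 + \frac{1}{137 - 482}\right) F{\left(O{\left(-5,-2 \right)} \right)} 13 = \left(-259 + \frac{1}{137 - 482}\right) \frac{1}{-3 + \left(-2 + 2 \left(-5\right)\right)} 13 = \left(-259 + \frac{1}{-345}\right) \frac{1}{-3 - 12} \cdot 13 = \left(-259 - \frac{1}{345}\right) \frac{1}{-3 - 12} \cdot 13 = - \frac{89356 \frac{1}{-15} \cdot 13}{345} = - \frac{89356 \left(\left(- \frac{1}{15}\right) 13\right)}{345} = \left(- \frac{89356}{345}\right) \left(- \frac{13}{15}\right) = \frac{1161628}{5175}$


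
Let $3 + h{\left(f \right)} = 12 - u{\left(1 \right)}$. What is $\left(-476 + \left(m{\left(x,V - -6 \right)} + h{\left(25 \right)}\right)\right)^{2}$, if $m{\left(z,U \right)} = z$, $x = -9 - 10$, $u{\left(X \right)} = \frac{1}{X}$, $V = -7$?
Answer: $237169$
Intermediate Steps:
$x = -19$
$h{\left(f \right)} = 8$ ($h{\left(f \right)} = -3 + \left(12 - 1^{-1}\right) = -3 + \left(12 - 1\right) = -3 + 11 = 8$)
$\left(-476 + \left(m{\left(x,V - -6 \right)} + h{\left(25 \right)}\right)\right)^{2} = \left(-476 + \left(-19 + 8\right)\right)^{2} = \left(-476 - 11\right)^{2} = \left(-487\right)^{2} = 237169$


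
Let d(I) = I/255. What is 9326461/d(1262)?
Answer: 2378247555/1262 ≈ 1.8845e+6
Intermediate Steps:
d(I) = I/255 (d(I) = I*(1/255) = I/255)
9326461/d(1262) = 9326461/(((1/255)*1262)) = 9326461/(1262/255) = 9326461*(255/1262) = 2378247555/1262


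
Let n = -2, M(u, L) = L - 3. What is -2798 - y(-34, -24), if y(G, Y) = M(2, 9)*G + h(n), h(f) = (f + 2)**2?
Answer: -2594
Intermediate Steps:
M(u, L) = -3 + L
h(f) = (2 + f)**2
y(G, Y) = 6*G (y(G, Y) = (-3 + 9)*G + (2 - 2)**2 = 6*G + 0**2 = 6*G + 0 = 6*G)
-2798 - y(-34, -24) = -2798 - 6*(-34) = -2798 - 1*(-204) = -2798 + 204 = -2594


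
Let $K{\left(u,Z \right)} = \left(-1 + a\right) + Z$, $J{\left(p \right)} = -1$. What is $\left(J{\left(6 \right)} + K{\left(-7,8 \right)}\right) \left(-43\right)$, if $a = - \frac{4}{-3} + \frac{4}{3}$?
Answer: $- \frac{1118}{3} \approx -372.67$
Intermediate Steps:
$a = \frac{8}{3}$ ($a = \left(-4\right) \left(- \frac{1}{3}\right) + 4 \cdot \frac{1}{3} = \frac{4}{3} + \frac{4}{3} = \frac{8}{3} \approx 2.6667$)
$K{\left(u,Z \right)} = \frac{5}{3} + Z$ ($K{\left(u,Z \right)} = \left(-1 + \frac{8}{3}\right) + Z = \frac{5}{3} + Z$)
$\left(J{\left(6 \right)} + K{\left(-7,8 \right)}\right) \left(-43\right) = \left(-1 + \left(\frac{5}{3} + 8\right)\right) \left(-43\right) = \left(-1 + \frac{29}{3}\right) \left(-43\right) = \frac{26}{3} \left(-43\right) = - \frac{1118}{3}$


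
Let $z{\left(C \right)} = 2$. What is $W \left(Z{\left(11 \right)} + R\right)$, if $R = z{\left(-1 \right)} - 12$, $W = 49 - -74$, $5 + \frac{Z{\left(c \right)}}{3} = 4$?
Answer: $-1599$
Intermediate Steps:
$Z{\left(c \right)} = -3$ ($Z{\left(c \right)} = -15 + 3 \cdot 4 = -15 + 12 = -3$)
$W = 123$ ($W = 49 + 74 = 123$)
$R = -10$ ($R = 2 - 12 = -10$)
$W \left(Z{\left(11 \right)} + R\right) = 123 \left(-3 - 10\right) = 123 \left(-13\right) = -1599$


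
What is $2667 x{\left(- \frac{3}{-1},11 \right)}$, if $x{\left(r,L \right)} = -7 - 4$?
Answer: $-29337$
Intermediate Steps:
$x{\left(r,L \right)} = -11$
$2667 x{\left(- \frac{3}{-1},11 \right)} = 2667 \left(-11\right) = -29337$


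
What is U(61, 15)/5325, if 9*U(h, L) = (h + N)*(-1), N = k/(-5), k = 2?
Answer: -101/79875 ≈ -0.0012645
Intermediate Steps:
N = -⅖ (N = 2/(-5) = 2*(-⅕) = -⅖ ≈ -0.40000)
U(h, L) = 2/45 - h/9 (U(h, L) = ((h - ⅖)*(-1))/9 = ((-⅖ + h)*(-1))/9 = (⅖ - h)/9 = 2/45 - h/9)
U(61, 15)/5325 = (2/45 - ⅑*61)/5325 = (2/45 - 61/9)*(1/5325) = -101/15*1/5325 = -101/79875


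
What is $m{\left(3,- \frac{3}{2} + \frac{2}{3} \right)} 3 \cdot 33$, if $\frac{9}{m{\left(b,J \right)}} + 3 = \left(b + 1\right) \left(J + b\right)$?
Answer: $\frac{2673}{17} \approx 157.24$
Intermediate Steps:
$m{\left(b,J \right)} = \frac{9}{-3 + \left(1 + b\right) \left(J + b\right)}$ ($m{\left(b,J \right)} = \frac{9}{-3 + \left(b + 1\right) \left(J + b\right)} = \frac{9}{-3 + \left(1 + b\right) \left(J + b\right)}$)
$m{\left(3,- \frac{3}{2} + \frac{2}{3} \right)} 3 \cdot 33 = \frac{9}{-3 + \left(- \frac{3}{2} + \frac{2}{3}\right) + 3 + 3^{2} + \left(- \frac{3}{2} + \frac{2}{3}\right) 3} \cdot 3 \cdot 33 = \frac{9}{-3 + \left(\left(-3\right) \frac{1}{2} + 2 \cdot \frac{1}{3}\right) + 3 + 9 + \left(\left(-3\right) \frac{1}{2} + 2 \cdot \frac{1}{3}\right) 3} \cdot 3 \cdot 33 = \frac{9}{-3 + \left(- \frac{3}{2} + \frac{2}{3}\right) + 3 + 9 + \left(- \frac{3}{2} + \frac{2}{3}\right) 3} \cdot 3 \cdot 33 = \frac{9}{-3 - \frac{5}{6} + 3 + 9 - \frac{5}{2}} \cdot 3 \cdot 33 = \frac{9}{\frac{17}{3}} \cdot 3 \cdot 33 = 9 \cdot \frac{3}{17} \cdot 3 \cdot 33 = \frac{27}{17} \cdot 3 \cdot 33 = \frac{81}{17} \cdot 33 = \frac{2673}{17}$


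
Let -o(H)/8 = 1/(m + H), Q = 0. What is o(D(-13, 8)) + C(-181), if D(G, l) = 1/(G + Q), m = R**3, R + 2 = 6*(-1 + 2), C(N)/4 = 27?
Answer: 89644/831 ≈ 107.87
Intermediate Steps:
C(N) = 108 (C(N) = 4*27 = 108)
R = 4 (R = -2 + 6*(-1 + 2) = -2 + 6*1 = -2 + 6 = 4)
m = 64 (m = 4**3 = 64)
D(G, l) = 1/G (D(G, l) = 1/(G + 0) = 1/G)
o(H) = -8/(64 + H)
o(D(-13, 8)) + C(-181) = -8/(64 + 1/(-13)) + 108 = -8/(64 - 1/13) + 108 = -8/831/13 + 108 = -8*13/831 + 108 = -104/831 + 108 = 89644/831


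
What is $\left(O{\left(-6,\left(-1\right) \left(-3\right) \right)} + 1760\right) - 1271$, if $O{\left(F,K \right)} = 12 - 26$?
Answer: $475$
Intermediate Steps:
$O{\left(F,K \right)} = -14$
$\left(O{\left(-6,\left(-1\right) \left(-3\right) \right)} + 1760\right) - 1271 = \left(-14 + 1760\right) - 1271 = 1746 - 1271 = 475$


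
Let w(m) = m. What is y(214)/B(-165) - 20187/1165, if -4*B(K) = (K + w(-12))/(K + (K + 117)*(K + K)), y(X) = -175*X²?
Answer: -195136184741033/68735 ≈ -2.8390e+9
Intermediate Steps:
B(K) = -(-12 + K)/(4*(K + 2*K*(117 + K))) (B(K) = -(K - 12)/(4*(K + (K + 117)*(K + K))) = -(-12 + K)/(4*(K + (117 + K)*(2*K))) = -(-12 + K)/(4*(K + 2*K*(117 + K))))
y(214)/B(-165) - 20187/1165 = (-175*214²)/(((¼)*(12 - 1*(-165))/(-165*(235 + 2*(-165))))) - 20187/1165 = (-175*45796)/(((¼)*(-1/165)*(12 + 165)/(235 - 330))) - 20187*1/1165 = -8014300/((¼)*(-1/165)*177/(-95)) - 20187/1165 = -8014300/((¼)*(-1/165)*(-1/95)*177) - 20187/1165 = -8014300/59/20900 - 20187/1165 = -8014300*20900/59 - 20187/1165 = -167498870000/59 - 20187/1165 = -195136184741033/68735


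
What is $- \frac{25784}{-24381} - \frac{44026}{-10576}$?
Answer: $\frac{673044745}{128926728} \approx 5.2204$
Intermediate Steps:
$- \frac{25784}{-24381} - \frac{44026}{-10576} = \left(-25784\right) \left(- \frac{1}{24381}\right) - - \frac{22013}{5288} = \frac{25784}{24381} + \frac{22013}{5288} = \frac{673044745}{128926728}$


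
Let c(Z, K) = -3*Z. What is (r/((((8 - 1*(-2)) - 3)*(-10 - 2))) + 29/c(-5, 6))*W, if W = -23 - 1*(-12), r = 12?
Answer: -2068/105 ≈ -19.695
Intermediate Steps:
W = -11 (W = -23 + 12 = -11)
(r/((((8 - 1*(-2)) - 3)*(-10 - 2))) + 29/c(-5, 6))*W = (12/((((8 - 1*(-2)) - 3)*(-10 - 2))) + 29/((-3*(-5))))*(-11) = (12/((((8 + 2) - 3)*(-12))) + 29/15)*(-11) = (12/(((10 - 3)*(-12))) + 29*(1/15))*(-11) = (12/((7*(-12))) + 29/15)*(-11) = (12/(-84) + 29/15)*(-11) = (12*(-1/84) + 29/15)*(-11) = (-⅐ + 29/15)*(-11) = (188/105)*(-11) = -2068/105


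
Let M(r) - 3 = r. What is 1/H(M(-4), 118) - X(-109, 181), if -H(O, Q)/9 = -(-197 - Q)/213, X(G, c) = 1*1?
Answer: -1016/945 ≈ -1.0751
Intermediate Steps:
M(r) = 3 + r
X(G, c) = 1
H(O, Q) = -591/71 - 3*Q/71 (H(O, Q) = -9*(-(-197 - Q))/213 = -9*(197 + Q)/213 = -9*(197/213 + Q/213) = -591/71 - 3*Q/71)
1/H(M(-4), 118) - X(-109, 181) = 1/(-591/71 - 3/71*118) - 1*1 = 1/(-591/71 - 354/71) - 1 = 1/(-945/71) - 1 = -71/945 - 1 = -1016/945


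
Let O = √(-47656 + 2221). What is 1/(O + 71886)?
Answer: 23962/1722547477 - I*√45435/5167642431 ≈ 1.3911e-5 - 4.1248e-8*I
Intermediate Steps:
O = I*√45435 (O = √(-45435) = I*√45435 ≈ 213.15*I)
1/(O + 71886) = 1/(I*√45435 + 71886) = 1/(71886 + I*√45435)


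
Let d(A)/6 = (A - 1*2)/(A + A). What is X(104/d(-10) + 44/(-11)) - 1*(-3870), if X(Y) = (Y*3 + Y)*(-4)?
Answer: 31246/9 ≈ 3471.8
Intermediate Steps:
d(A) = 3*(-2 + A)/A (d(A) = 6*((A - 1*2)/(A + A)) = 6*((A - 2)/((2*A))) = 6*((-2 + A)*(1/(2*A))) = 6*((-2 + A)/(2*A)) = 3*(-2 + A)/A)
X(Y) = -16*Y (X(Y) = (3*Y + Y)*(-4) = (4*Y)*(-4) = -16*Y)
X(104/d(-10) + 44/(-11)) - 1*(-3870) = -16*(104/(3 - 6/(-10)) + 44/(-11)) - 1*(-3870) = -16*(104/(3 - 6*(-⅒)) + 44*(-1/11)) + 3870 = -16*(104/(3 + ⅗) - 4) + 3870 = -16*(104/(18/5) - 4) + 3870 = -16*(104*(5/18) - 4) + 3870 = -16*(260/9 - 4) + 3870 = -16*224/9 + 3870 = -3584/9 + 3870 = 31246/9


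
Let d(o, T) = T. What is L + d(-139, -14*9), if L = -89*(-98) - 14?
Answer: 8582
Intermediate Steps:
L = 8708 (L = 8722 - 14 = 8708)
L + d(-139, -14*9) = 8708 - 14*9 = 8708 - 126 = 8582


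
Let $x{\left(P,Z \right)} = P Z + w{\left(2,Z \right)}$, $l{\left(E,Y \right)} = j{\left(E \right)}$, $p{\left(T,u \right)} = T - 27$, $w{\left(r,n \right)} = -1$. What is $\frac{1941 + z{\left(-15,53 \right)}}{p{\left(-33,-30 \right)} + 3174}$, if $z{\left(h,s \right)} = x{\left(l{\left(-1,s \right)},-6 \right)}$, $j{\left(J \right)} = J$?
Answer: $\frac{973}{1557} \approx 0.62492$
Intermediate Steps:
$p{\left(T,u \right)} = -27 + T$ ($p{\left(T,u \right)} = T - 27 = -27 + T$)
$l{\left(E,Y \right)} = E$
$x{\left(P,Z \right)} = -1 + P Z$ ($x{\left(P,Z \right)} = P Z - 1 = -1 + P Z$)
$z{\left(h,s \right)} = 5$ ($z{\left(h,s \right)} = -1 - -6 = -1 + 6 = 5$)
$\frac{1941 + z{\left(-15,53 \right)}}{p{\left(-33,-30 \right)} + 3174} = \frac{1941 + 5}{\left(-27 - 33\right) + 3174} = \frac{1946}{-60 + 3174} = \frac{1946}{3114} = 1946 \cdot \frac{1}{3114} = \frac{973}{1557}$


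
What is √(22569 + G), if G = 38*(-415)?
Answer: √6799 ≈ 82.456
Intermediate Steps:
G = -15770
√(22569 + G) = √(22569 - 15770) = √6799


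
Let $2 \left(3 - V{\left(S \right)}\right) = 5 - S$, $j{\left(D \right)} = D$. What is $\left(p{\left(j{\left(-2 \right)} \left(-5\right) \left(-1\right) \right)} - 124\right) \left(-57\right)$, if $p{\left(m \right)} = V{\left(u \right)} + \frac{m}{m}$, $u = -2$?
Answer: $\frac{14079}{2} \approx 7039.5$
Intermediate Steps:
$V{\left(S \right)} = \frac{1}{2} + \frac{S}{2}$ ($V{\left(S \right)} = 3 - \frac{5 - S}{2} = 3 + \left(- \frac{5}{2} + \frac{S}{2}\right) = \frac{1}{2} + \frac{S}{2}$)
$p{\left(m \right)} = \frac{1}{2}$ ($p{\left(m \right)} = \left(\frac{1}{2} + \frac{1}{2} \left(-2\right)\right) + \frac{m}{m} = \left(\frac{1}{2} - 1\right) + 1 = - \frac{1}{2} + 1 = \frac{1}{2}$)
$\left(p{\left(j{\left(-2 \right)} \left(-5\right) \left(-1\right) \right)} - 124\right) \left(-57\right) = \left(\frac{1}{2} - 124\right) \left(-57\right) = \left(- \frac{247}{2}\right) \left(-57\right) = \frac{14079}{2}$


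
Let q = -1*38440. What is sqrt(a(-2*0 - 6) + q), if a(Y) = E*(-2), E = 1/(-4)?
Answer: I*sqrt(153758)/2 ≈ 196.06*I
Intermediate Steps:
E = -1/4 ≈ -0.25000
a(Y) = 1/2 (a(Y) = -1/4*(-2) = 1/2)
q = -38440
sqrt(a(-2*0 - 6) + q) = sqrt(1/2 - 38440) = sqrt(-76879/2) = I*sqrt(153758)/2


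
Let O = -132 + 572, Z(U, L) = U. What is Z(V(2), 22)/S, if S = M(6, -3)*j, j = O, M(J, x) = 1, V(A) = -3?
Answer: -3/440 ≈ -0.0068182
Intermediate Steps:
O = 440
j = 440
S = 440 (S = 1*440 = 440)
Z(V(2), 22)/S = -3/440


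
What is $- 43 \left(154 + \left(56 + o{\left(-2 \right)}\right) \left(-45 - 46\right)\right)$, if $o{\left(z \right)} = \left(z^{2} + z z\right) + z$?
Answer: $235984$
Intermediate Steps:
$o{\left(z \right)} = z + 2 z^{2}$ ($o{\left(z \right)} = \left(z^{2} + z^{2}\right) + z = 2 z^{2} + z = z + 2 z^{2}$)
$- 43 \left(154 + \left(56 + o{\left(-2 \right)}\right) \left(-45 - 46\right)\right) = - 43 \left(154 + \left(56 - 2 \left(1 + 2 \left(-2\right)\right)\right) \left(-45 - 46\right)\right) = - 43 \left(154 + \left(56 - 2 \left(1 - 4\right)\right) \left(-91\right)\right) = - 43 \left(154 + \left(56 - -6\right) \left(-91\right)\right) = - 43 \left(154 + \left(56 + 6\right) \left(-91\right)\right) = - 43 \left(154 + 62 \left(-91\right)\right) = - 43 \left(154 - 5642\right) = \left(-43\right) \left(-5488\right) = 235984$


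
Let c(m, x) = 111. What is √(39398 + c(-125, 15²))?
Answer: √39509 ≈ 198.77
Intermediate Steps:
√(39398 + c(-125, 15²)) = √(39398 + 111) = √39509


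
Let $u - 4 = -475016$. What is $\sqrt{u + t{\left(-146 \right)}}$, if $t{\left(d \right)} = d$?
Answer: $i \sqrt{475158} \approx 689.32 i$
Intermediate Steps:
$u = -475012$ ($u = 4 - 475016 = -475012$)
$\sqrt{u + t{\left(-146 \right)}} = \sqrt{-475012 - 146} = \sqrt{-475158} = i \sqrt{475158}$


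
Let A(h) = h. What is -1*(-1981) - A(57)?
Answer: 1924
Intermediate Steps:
-1*(-1981) - A(57) = -1*(-1981) - 1*57 = 1981 - 57 = 1924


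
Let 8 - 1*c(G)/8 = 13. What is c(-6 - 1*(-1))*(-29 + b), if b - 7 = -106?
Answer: 5120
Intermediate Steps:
b = -99 (b = 7 - 106 = -99)
c(G) = -40 (c(G) = 64 - 8*13 = 64 - 104 = -40)
c(-6 - 1*(-1))*(-29 + b) = -40*(-29 - 99) = -40*(-128) = 5120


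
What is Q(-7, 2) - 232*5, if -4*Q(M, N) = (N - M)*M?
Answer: -4577/4 ≈ -1144.3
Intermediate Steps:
Q(M, N) = -M*(N - M)/4 (Q(M, N) = -(N - M)*M/4 = -M*(N - M)/4)
Q(-7, 2) - 232*5 = (¼)*(-7)*(-7 - 1*2) - 232*5 = (¼)*(-7)*(-7 - 2) - 29*40 = (¼)*(-7)*(-9) - 1160 = 63/4 - 1160 = -4577/4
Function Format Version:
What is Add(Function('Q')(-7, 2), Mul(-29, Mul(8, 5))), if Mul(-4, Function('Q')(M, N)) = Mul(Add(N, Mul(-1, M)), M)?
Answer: Rational(-4577, 4) ≈ -1144.3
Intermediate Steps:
Function('Q')(M, N) = Mul(Rational(-1, 4), M, Add(N, Mul(-1, M))) (Function('Q')(M, N) = Mul(Rational(-1, 4), Mul(Add(N, Mul(-1, M)), M)) = Mul(Rational(-1, 4), Mul(M, Add(N, Mul(-1, M)))) = Mul(Rational(-1, 4), M, Add(N, Mul(-1, M))))
Add(Function('Q')(-7, 2), Mul(-29, Mul(8, 5))) = Add(Mul(Rational(1, 4), -7, Add(-7, Mul(-1, 2))), Mul(-29, Mul(8, 5))) = Add(Mul(Rational(1, 4), -7, Add(-7, -2)), Mul(-29, 40)) = Add(Mul(Rational(1, 4), -7, -9), -1160) = Add(Rational(63, 4), -1160) = Rational(-4577, 4)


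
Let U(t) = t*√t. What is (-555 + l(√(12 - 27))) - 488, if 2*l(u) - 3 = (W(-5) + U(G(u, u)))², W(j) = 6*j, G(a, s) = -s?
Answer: -2083/2 + (30 - 15^(¾)*(-I)^(3/2))²/2 ≈ -429.81 + 190.73*I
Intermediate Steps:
U(t) = t^(3/2)
l(u) = 3/2 + (-30 + (-u)^(3/2))²/2 (l(u) = 3/2 + (6*(-5) + (-u)^(3/2))²/2 = 3/2 + (-30 + (-u)^(3/2))²/2)
(-555 + l(√(12 - 27))) - 488 = (-555 + (3/2 + (-30 + (-√(12 - 27))^(3/2))²/2)) - 488 = (-555 + (3/2 + (-30 + (-√(-15))^(3/2))²/2)) - 488 = (-555 + (3/2 + (-30 + (-I*√15)^(3/2))²/2)) - 488 = (-555 + (3/2 + (-30 + 15^(¾)*(-I)^(3/2))²/2)) - 488 = (-1107/2 + (-30 + 15^(¾)*(-I)^(3/2))²/2) - 488 = -2083/2 + (-30 + 15^(¾)*(-I)^(3/2))²/2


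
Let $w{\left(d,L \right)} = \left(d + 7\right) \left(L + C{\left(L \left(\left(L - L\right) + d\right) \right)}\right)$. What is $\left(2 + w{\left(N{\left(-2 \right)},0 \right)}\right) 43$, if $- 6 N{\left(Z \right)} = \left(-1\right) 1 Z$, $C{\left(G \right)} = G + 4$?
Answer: $\frac{3698}{3} \approx 1232.7$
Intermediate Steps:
$C{\left(G \right)} = 4 + G$
$N{\left(Z \right)} = \frac{Z}{6}$ ($N{\left(Z \right)} = - \frac{\left(-1\right) 1 Z}{6} = - \frac{\left(-1\right) Z}{6} = \frac{Z}{6}$)
$w{\left(d,L \right)} = \left(7 + d\right) \left(4 + L + L d\right)$ ($w{\left(d,L \right)} = \left(d + 7\right) \left(L + \left(4 + L \left(\left(L - L\right) + d\right)\right)\right) = \left(7 + d\right) \left(L + \left(4 + L \left(0 + d\right)\right)\right) = \left(7 + d\right) \left(L + \left(4 + L d\right)\right) = \left(7 + d\right) \left(4 + L + L d\right)$)
$\left(2 + w{\left(N{\left(-2 \right)},0 \right)}\right) 43 = \left(2 + \left(28 + 7 \cdot 0 + \frac{1}{6} \left(-2\right) \left(4 + 0 \cdot \frac{1}{6} \left(-2\right)\right) + 8 \cdot 0 \cdot \frac{1}{6} \left(-2\right)\right)\right) 43 = \left(2 + \left(28 + 0 - \frac{4 + 0 \left(- \frac{1}{3}\right)}{3} + 8 \cdot 0 \left(- \frac{1}{3}\right)\right)\right) 43 = \left(2 + \left(28 + 0 - \frac{4 + 0}{3} + 0\right)\right) 43 = \left(2 + \left(28 + 0 - \frac{4}{3} + 0\right)\right) 43 = \left(2 + \frac{80}{3}\right) 43 = \frac{86}{3} \cdot 43 = \frac{3698}{3}$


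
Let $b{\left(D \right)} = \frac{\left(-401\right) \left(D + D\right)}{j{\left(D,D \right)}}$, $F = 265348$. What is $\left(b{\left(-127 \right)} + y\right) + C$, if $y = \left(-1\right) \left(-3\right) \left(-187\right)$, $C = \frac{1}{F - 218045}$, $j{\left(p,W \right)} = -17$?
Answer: $- \frac{5269128456}{804151} \approx -6552.4$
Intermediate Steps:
$b{\left(D \right)} = \frac{802 D}{17}$ ($b{\left(D \right)} = \frac{\left(-401\right) \left(D + D\right)}{-17} = - 401 \cdot 2 D \left(- \frac{1}{17}\right) = - 802 D \left(- \frac{1}{17}\right) = \frac{802 D}{17}$)
$C = \frac{1}{47303}$ ($C = \frac{1}{265348 - 218045} = \frac{1}{47303} \approx 2.114 \cdot 10^{-5}$)
$y = -561$ ($y = 3 \left(-187\right) = -561$)
$\left(b{\left(-127 \right)} + y\right) + C = \left(\frac{802}{17} \left(-127\right) - 561\right) + \frac{1}{47303} = \left(- \frac{101854}{17} - 561\right) + \frac{1}{47303} = - \frac{111391}{17} + \frac{1}{47303} = - \frac{5269128456}{804151}$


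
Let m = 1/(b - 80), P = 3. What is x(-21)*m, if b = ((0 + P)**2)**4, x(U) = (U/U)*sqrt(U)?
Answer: I*sqrt(21)/6481 ≈ 0.00070708*I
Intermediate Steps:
x(U) = sqrt(U) (x(U) = 1*sqrt(U) = sqrt(U))
b = 6561 (b = ((0 + 3)**2)**4 = (3**2)**4 = 9**4 = 6561)
m = 1/6481 (m = 1/(6561 - 80) = 1/6481 ≈ 0.00015430)
x(-21)*m = sqrt(-21)*(1/6481) = (I*sqrt(21))*(1/6481) = I*sqrt(21)/6481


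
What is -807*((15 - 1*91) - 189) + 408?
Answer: 214263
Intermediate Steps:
-807*((15 - 1*91) - 189) + 408 = -807*((15 - 91) - 189) + 408 = -807*(-76 - 189) + 408 = -807*(-265) + 408 = 213855 + 408 = 214263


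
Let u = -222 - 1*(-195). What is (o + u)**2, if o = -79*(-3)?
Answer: 44100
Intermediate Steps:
u = -27 (u = -222 + 195 = -27)
o = 237
(o + u)**2 = (237 - 27)**2 = 210**2 = 44100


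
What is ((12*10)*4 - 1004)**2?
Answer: 274576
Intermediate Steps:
((12*10)*4 - 1004)**2 = (120*4 - 1004)**2 = (480 - 1004)**2 = (-524)**2 = 274576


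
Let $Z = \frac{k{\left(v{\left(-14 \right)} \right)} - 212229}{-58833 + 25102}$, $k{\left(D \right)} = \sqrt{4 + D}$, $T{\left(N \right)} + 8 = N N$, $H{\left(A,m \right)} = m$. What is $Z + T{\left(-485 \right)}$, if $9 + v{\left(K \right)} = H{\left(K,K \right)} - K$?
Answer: $\frac{7934316856}{33731} - \frac{i \sqrt{5}}{33731} \approx 2.3522 \cdot 10^{5} - 6.6291 \cdot 10^{-5} i$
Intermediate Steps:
$T{\left(N \right)} = -8 + N^{2}$ ($T{\left(N \right)} = -8 + N N = -8 + N^{2}$)
$v{\left(K \right)} = -9$ ($v{\left(K \right)} = -9 + \left(K - K\right) = -9 + 0 = -9$)
$Z = \frac{212229}{33731} - \frac{i \sqrt{5}}{33731}$ ($Z = \frac{\sqrt{4 - 9} - 212229}{-58833 + 25102} = \frac{\sqrt{-5} - 212229}{-33731} = \left(i \sqrt{5} - 212229\right) \left(- \frac{1}{33731}\right) = \left(-212229 + i \sqrt{5}\right) \left(- \frac{1}{33731}\right) = \frac{212229}{33731} - \frac{i \sqrt{5}}{33731} \approx 6.2918 - 6.6291 \cdot 10^{-5} i$)
$Z + T{\left(-485 \right)} = \left(\frac{212229}{33731} - \frac{i \sqrt{5}}{33731}\right) - \left(8 - \left(-485\right)^{2}\right) = \left(\frac{212229}{33731} - \frac{i \sqrt{5}}{33731}\right) + \left(-8 + 235225\right) = \left(\frac{212229}{33731} - \frac{i \sqrt{5}}{33731}\right) + 235217 = \frac{7934316856}{33731} - \frac{i \sqrt{5}}{33731}$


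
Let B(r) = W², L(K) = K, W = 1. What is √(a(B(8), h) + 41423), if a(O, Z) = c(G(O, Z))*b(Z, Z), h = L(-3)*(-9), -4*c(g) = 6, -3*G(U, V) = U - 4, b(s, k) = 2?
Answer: 2*√10355 ≈ 203.52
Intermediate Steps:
G(U, V) = 4/3 - U/3 (G(U, V) = -(U - 4)/3 = -(-4 + U)/3 = 4/3 - U/3)
c(g) = -3/2 (c(g) = -¼*6 = -3/2)
B(r) = 1 (B(r) = 1² = 1)
h = 27 (h = -3*(-9) = 27)
a(O, Z) = -3 (a(O, Z) = -3/2*2 = -3)
√(a(B(8), h) + 41423) = √(-3 + 41423) = √41420 = 2*√10355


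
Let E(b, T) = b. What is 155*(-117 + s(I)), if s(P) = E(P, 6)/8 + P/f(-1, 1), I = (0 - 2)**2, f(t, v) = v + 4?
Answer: -35867/2 ≈ -17934.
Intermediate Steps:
f(t, v) = 4 + v
I = 4 (I = (-2)**2 = 4)
s(P) = 13*P/40 (s(P) = P/8 + P/(4 + 1) = P*(1/8) + P/5 = P/8 + P*(1/5) = P/8 + P/5 = 13*P/40)
155*(-117 + s(I)) = 155*(-117 + (13/40)*4) = 155*(-117 + 13/10) = 155*(-1157/10) = -35867/2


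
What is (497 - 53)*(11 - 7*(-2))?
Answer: 11100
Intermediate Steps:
(497 - 53)*(11 - 7*(-2)) = 444*(11 + 14) = 444*25 = 11100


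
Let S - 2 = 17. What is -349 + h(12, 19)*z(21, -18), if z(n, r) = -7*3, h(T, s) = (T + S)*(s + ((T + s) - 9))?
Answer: -27040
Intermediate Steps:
S = 19 (S = 2 + 17 = 19)
h(T, s) = (19 + T)*(-9 + T + 2*s) (h(T, s) = (T + 19)*(s + ((T + s) - 9)) = (19 + T)*(s + (-9 + T + s)) = (19 + T)*(-9 + T + 2*s))
z(n, r) = -21
-349 + h(12, 19)*z(21, -18) = -349 + (-171 + 12² + 10*12 + 38*19 + 2*12*19)*(-21) = -349 + (-171 + 144 + 120 + 722 + 456)*(-21) = -349 + 1271*(-21) = -349 - 26691 = -27040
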